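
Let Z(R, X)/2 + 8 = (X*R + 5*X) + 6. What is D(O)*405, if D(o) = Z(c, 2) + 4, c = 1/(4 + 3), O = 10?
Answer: 58320/7 ≈ 8331.4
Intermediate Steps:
c = ⅐ (c = 1/7 = ⅐ ≈ 0.14286)
Z(R, X) = -4 + 10*X + 2*R*X (Z(R, X) = -16 + 2*((X*R + 5*X) + 6) = -16 + 2*((R*X + 5*X) + 6) = -16 + 2*((5*X + R*X) + 6) = -16 + 2*(6 + 5*X + R*X) = -16 + (12 + 10*X + 2*R*X) = -4 + 10*X + 2*R*X)
D(o) = 144/7 (D(o) = (-4 + 10*2 + 2*(⅐)*2) + 4 = (-4 + 20 + 4/7) + 4 = 116/7 + 4 = 144/7)
D(O)*405 = (144/7)*405 = 58320/7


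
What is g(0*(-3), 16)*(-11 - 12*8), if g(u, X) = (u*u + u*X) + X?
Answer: -1712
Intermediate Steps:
g(u, X) = X + u**2 + X*u (g(u, X) = (u**2 + X*u) + X = X + u**2 + X*u)
g(0*(-3), 16)*(-11 - 12*8) = (16 + (0*(-3))**2 + 16*(0*(-3)))*(-11 - 12*8) = (16 + 0**2 + 16*0)*(-11 - 96) = (16 + 0 + 0)*(-107) = 16*(-107) = -1712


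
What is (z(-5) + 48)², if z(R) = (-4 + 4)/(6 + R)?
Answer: 2304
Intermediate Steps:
z(R) = 0 (z(R) = 0/(6 + R) = 0)
(z(-5) + 48)² = (0 + 48)² = 48² = 2304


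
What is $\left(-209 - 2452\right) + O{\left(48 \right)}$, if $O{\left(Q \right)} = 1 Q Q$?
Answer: $-357$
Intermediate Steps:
$O{\left(Q \right)} = Q^{2}$ ($O{\left(Q \right)} = Q Q = Q^{2}$)
$\left(-209 - 2452\right) + O{\left(48 \right)} = \left(-209 - 2452\right) + 48^{2} = -2661 + 2304 = -357$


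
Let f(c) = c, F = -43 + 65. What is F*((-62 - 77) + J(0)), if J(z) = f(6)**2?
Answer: -2266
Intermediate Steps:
F = 22
J(z) = 36 (J(z) = 6**2 = 36)
F*((-62 - 77) + J(0)) = 22*((-62 - 77) + 36) = 22*(-139 + 36) = 22*(-103) = -2266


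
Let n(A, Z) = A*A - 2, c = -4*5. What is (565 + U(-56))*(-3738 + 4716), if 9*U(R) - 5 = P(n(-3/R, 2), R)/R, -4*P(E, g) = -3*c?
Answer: 46463965/84 ≈ 5.5314e+5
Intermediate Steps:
c = -20
n(A, Z) = -2 + A**2 (n(A, Z) = A**2 - 2 = -2 + A**2)
P(E, g) = -15 (P(E, g) = -(-3)*(-20)/4 = -1/4*60 = -15)
U(R) = 5/9 - 5/(3*R) (U(R) = 5/9 + (-15/R)/9 = 5/9 - 5/(3*R))
(565 + U(-56))*(-3738 + 4716) = (565 + (5/9)*(-3 - 56)/(-56))*(-3738 + 4716) = (565 + (5/9)*(-1/56)*(-59))*978 = (565 + 295/504)*978 = (285055/504)*978 = 46463965/84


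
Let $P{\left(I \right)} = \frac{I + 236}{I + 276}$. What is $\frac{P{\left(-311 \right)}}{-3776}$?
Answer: $- \frac{15}{26432} \approx -0.00056749$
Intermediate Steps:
$P{\left(I \right)} = \frac{236 + I}{276 + I}$
$\frac{P{\left(-311 \right)}}{-3776} = \frac{\frac{1}{276 - 311} \left(236 - 311\right)}{-3776} = \frac{1}{-35} \left(-75\right) \left(- \frac{1}{3776}\right) = \left(- \frac{1}{35}\right) \left(-75\right) \left(- \frac{1}{3776}\right) = \frac{15}{7} \left(- \frac{1}{3776}\right) = - \frac{15}{26432}$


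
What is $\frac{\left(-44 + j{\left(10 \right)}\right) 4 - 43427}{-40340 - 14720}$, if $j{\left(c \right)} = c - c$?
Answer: $\frac{43603}{55060} \approx 0.79192$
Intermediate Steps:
$j{\left(c \right)} = 0$
$\frac{\left(-44 + j{\left(10 \right)}\right) 4 - 43427}{-40340 - 14720} = \frac{\left(-44 + 0\right) 4 - 43427}{-40340 - 14720} = \frac{\left(-44\right) 4 - 43427}{-55060} = \left(-176 - 43427\right) \left(- \frac{1}{55060}\right) = \left(-43603\right) \left(- \frac{1}{55060}\right) = \frac{43603}{55060}$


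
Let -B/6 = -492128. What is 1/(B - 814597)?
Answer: 1/2138171 ≈ 4.6769e-7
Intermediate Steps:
B = 2952768 (B = -6*(-492128) = 2952768)
1/(B - 814597) = 1/(2952768 - 814597) = 1/2138171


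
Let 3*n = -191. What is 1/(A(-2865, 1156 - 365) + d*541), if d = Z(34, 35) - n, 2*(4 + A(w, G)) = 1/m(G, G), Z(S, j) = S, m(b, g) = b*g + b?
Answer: 1252944/66197625649 ≈ 1.8927e-5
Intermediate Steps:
n = -191/3 (n = (1/3)*(-191) = -191/3 ≈ -63.667)
m(b, g) = b + b*g
A(w, G) = -4 + 1/(2*G*(1 + G)) (A(w, G) = -4 + 1/(2*((G*(1 + G)))) = -4 + (1/(G*(1 + G)))/2 = -4 + 1/(2*G*(1 + G)))
d = 293/3 (d = 34 - 1*(-191/3) = 34 + 191/3 = 293/3 ≈ 97.667)
1/(A(-2865, 1156 - 365) + d*541) = 1/((1 - 8*(1156 - 365)*(1 + (1156 - 365)))/(2*(1156 - 365)*(1 + (1156 - 365))) + (293/3)*541) = 1/((1/2)*(1 - 8*791*(1 + 791))/(791*(1 + 791)) + 158513/3) = 1/((1/2)*(1/791)*(1 - 8*791*792)/792 + 158513/3) = 1/((1/2)*(1/791)*(1/792)*(1 - 5011776) + 158513/3) = 1/((1/2)*(1/791)*(1/792)*(-5011775) + 158513/3) = 1/(-5011775/1252944 + 158513/3) = 1/(66197625649/1252944) = 1252944/66197625649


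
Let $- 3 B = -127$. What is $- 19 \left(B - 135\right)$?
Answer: $\frac{5282}{3} \approx 1760.7$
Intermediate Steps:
$B = \frac{127}{3}$ ($B = \left(- \frac{1}{3}\right) \left(-127\right) = \frac{127}{3} \approx 42.333$)
$- 19 \left(B - 135\right) = - 19 \left(\frac{127}{3} - 135\right) = \left(-19\right) \left(- \frac{278}{3}\right) = \frac{5282}{3}$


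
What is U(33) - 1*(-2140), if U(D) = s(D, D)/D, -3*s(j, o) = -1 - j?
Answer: 211894/99 ≈ 2140.3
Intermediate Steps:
s(j, o) = ⅓ + j/3 (s(j, o) = -(-1 - j)/3 = ⅓ + j/3)
U(D) = (⅓ + D/3)/D
U(33) - 1*(-2140) = (⅓)*(1 + 33)/33 - 1*(-2140) = (⅓)*(1/33)*34 + 2140 = 34/99 + 2140 = 211894/99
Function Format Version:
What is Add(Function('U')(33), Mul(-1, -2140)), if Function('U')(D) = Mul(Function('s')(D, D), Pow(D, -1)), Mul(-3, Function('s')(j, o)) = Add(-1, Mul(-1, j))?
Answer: Rational(211894, 99) ≈ 2140.3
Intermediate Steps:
Function('s')(j, o) = Add(Rational(1, 3), Mul(Rational(1, 3), j)) (Function('s')(j, o) = Mul(Rational(-1, 3), Add(-1, Mul(-1, j))) = Add(Rational(1, 3), Mul(Rational(1, 3), j)))
Function('U')(D) = Mul(Pow(D, -1), Add(Rational(1, 3), Mul(Rational(1, 3), D))) (Function('U')(D) = Mul(Add(Rational(1, 3), Mul(Rational(1, 3), D)), Pow(D, -1)) = Mul(Pow(D, -1), Add(Rational(1, 3), Mul(Rational(1, 3), D))))
Add(Function('U')(33), Mul(-1, -2140)) = Add(Mul(Rational(1, 3), Pow(33, -1), Add(1, 33)), Mul(-1, -2140)) = Add(Mul(Rational(1, 3), Rational(1, 33), 34), 2140) = Add(Rational(34, 99), 2140) = Rational(211894, 99)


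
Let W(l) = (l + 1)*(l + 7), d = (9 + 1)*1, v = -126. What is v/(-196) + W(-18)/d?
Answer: 677/35 ≈ 19.343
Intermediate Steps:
d = 10 (d = 10*1 = 10)
W(l) = (1 + l)*(7 + l)
v/(-196) + W(-18)/d = -126/(-196) + (7 + (-18)² + 8*(-18))/10 = -126*(-1/196) + (7 + 324 - 144)*(⅒) = 9/14 + 187*(⅒) = 9/14 + 187/10 = 677/35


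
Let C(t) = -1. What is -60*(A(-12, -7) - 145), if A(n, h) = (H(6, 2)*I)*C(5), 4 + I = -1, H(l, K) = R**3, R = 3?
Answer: 600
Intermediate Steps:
H(l, K) = 27 (H(l, K) = 3**3 = 27)
I = -5 (I = -4 - 1 = -5)
A(n, h) = 135 (A(n, h) = (27*(-5))*(-1) = -135*(-1) = 135)
-60*(A(-12, -7) - 145) = -60*(135 - 145) = -60*(-10) = 600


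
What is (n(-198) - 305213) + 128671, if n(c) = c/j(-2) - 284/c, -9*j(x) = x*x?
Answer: -34866823/198 ≈ -1.7610e+5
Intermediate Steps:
j(x) = -x²/9 (j(x) = -x*x/9 = -x²/9)
n(c) = -284/c - 9*c/4 (n(c) = c/((-⅑*(-2)²)) - 284/c = c/((-⅑*4)) - 284/c = c/(-4/9) - 284/c = c*(-9/4) - 284/c = -9*c/4 - 284/c = -284/c - 9*c/4)
(n(-198) - 305213) + 128671 = ((-284/(-198) - 9/4*(-198)) - 305213) + 128671 = ((-284*(-1/198) + 891/2) - 305213) + 128671 = ((142/99 + 891/2) - 305213) + 128671 = (88493/198 - 305213) + 128671 = -60343681/198 + 128671 = -34866823/198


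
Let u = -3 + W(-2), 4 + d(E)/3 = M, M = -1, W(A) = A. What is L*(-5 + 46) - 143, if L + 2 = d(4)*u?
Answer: 2850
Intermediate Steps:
d(E) = -15 (d(E) = -12 + 3*(-1) = -12 - 3 = -15)
u = -5 (u = -3 - 2 = -5)
L = 73 (L = -2 - 15*(-5) = -2 + 75 = 73)
L*(-5 + 46) - 143 = 73*(-5 + 46) - 143 = 73*41 - 143 = 2993 - 143 = 2850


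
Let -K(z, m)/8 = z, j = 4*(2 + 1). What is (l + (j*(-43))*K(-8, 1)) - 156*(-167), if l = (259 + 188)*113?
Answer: 43539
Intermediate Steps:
j = 12 (j = 4*3 = 12)
K(z, m) = -8*z
l = 50511 (l = 447*113 = 50511)
(l + (j*(-43))*K(-8, 1)) - 156*(-167) = (50511 + (12*(-43))*(-8*(-8))) - 156*(-167) = (50511 - 516*64) + 26052 = (50511 - 33024) + 26052 = 17487 + 26052 = 43539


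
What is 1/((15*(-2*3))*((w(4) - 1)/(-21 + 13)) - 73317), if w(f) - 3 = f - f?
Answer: -2/146589 ≈ -1.3644e-5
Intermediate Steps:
w(f) = 3 (w(f) = 3 + (f - f) = 3 + 0 = 3)
1/((15*(-2*3))*((w(4) - 1)/(-21 + 13)) - 73317) = 1/((15*(-2*3))*((3 - 1)/(-21 + 13)) - 73317) = 1/((15*(-6))*(2/(-8)) - 73317) = 1/(-180*(-1)/8 - 73317) = 1/(-90*(-¼) - 73317) = 1/(45/2 - 73317) = 1/(-146589/2) = -2/146589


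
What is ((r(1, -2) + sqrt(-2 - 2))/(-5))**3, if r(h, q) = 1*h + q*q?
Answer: -13/25 - 142*I/125 ≈ -0.52 - 1.136*I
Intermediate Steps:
r(h, q) = h + q**2
((r(1, -2) + sqrt(-2 - 2))/(-5))**3 = (((1 + (-2)**2) + sqrt(-2 - 2))/(-5))**3 = (((1 + 4) + sqrt(-4))*(-1/5))**3 = ((5 + 2*I)*(-1/5))**3 = (-1 - 2*I/5)**3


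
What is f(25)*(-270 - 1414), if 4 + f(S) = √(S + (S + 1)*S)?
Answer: 6736 - 25260*√3 ≈ -37016.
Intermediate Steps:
f(S) = -4 + √(S + S*(1 + S)) (f(S) = -4 + √(S + (S + 1)*S) = -4 + √(S + (1 + S)*S) = -4 + √(S + S*(1 + S)))
f(25)*(-270 - 1414) = (-4 + √(25*(2 + 25)))*(-270 - 1414) = (-4 + √(25*27))*(-1684) = (-4 + √675)*(-1684) = (-4 + 15*√3)*(-1684) = 6736 - 25260*√3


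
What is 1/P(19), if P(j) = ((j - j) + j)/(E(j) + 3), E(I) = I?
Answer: 22/19 ≈ 1.1579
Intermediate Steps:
P(j) = j/(3 + j) (P(j) = ((j - j) + j)/(j + 3) = (0 + j)/(3 + j) = j/(3 + j))
1/P(19) = 1/(19/(3 + 19)) = 1/(19/22) = 22/19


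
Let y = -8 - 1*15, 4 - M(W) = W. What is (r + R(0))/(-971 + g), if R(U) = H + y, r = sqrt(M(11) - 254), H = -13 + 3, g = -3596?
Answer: 33/4567 - 3*I*sqrt(29)/4567 ≈ 0.0072258 - 0.0035374*I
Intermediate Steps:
M(W) = 4 - W
H = -10
y = -23 (y = -8 - 15 = -23)
r = 3*I*sqrt(29) (r = sqrt((4 - 1*11) - 254) = sqrt((4 - 11) - 254) = sqrt(-7 - 254) = sqrt(-261) = 3*I*sqrt(29) ≈ 16.155*I)
R(U) = -33 (R(U) = -10 - 23 = -33)
(r + R(0))/(-971 + g) = (3*I*sqrt(29) - 33)/(-971 - 3596) = (-33 + 3*I*sqrt(29))/(-4567) = (-33 + 3*I*sqrt(29))*(-1/4567) = 33/4567 - 3*I*sqrt(29)/4567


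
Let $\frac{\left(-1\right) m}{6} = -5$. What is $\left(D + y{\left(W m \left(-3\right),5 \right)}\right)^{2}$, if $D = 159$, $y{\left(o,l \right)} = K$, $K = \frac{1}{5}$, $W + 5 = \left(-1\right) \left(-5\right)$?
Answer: $\frac{633616}{25} \approx 25345.0$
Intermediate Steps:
$m = 30$ ($m = \left(-6\right) \left(-5\right) = 30$)
$W = 0$ ($W = -5 - -5 = -5 + 5 = 0$)
$K = \frac{1}{5} \approx 0.2$
$y{\left(o,l \right)} = \frac{1}{5}$
$\left(D + y{\left(W m \left(-3\right),5 \right)}\right)^{2} = \left(159 + \frac{1}{5}\right)^{2} = \left(\frac{796}{5}\right)^{2} = \frac{633616}{25}$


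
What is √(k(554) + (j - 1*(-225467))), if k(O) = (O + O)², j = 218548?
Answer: √1671679 ≈ 1292.9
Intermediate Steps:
k(O) = 4*O² (k(O) = (2*O)² = 4*O²)
√(k(554) + (j - 1*(-225467))) = √(4*554² + (218548 - 1*(-225467))) = √(4*306916 + (218548 + 225467)) = √(1227664 + 444015) = √1671679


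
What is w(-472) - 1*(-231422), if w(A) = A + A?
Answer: 230478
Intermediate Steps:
w(A) = 2*A
w(-472) - 1*(-231422) = 2*(-472) - 1*(-231422) = -944 + 231422 = 230478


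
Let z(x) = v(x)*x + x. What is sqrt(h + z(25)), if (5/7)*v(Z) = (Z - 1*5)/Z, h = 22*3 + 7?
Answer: 3*sqrt(14) ≈ 11.225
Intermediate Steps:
h = 73 (h = 66 + 7 = 73)
v(Z) = 7*(-5 + Z)/(5*Z) (v(Z) = 7*((Z - 1*5)/Z)/5 = 7*((Z - 5)/Z)/5 = 7*((-5 + Z)/Z)/5 = 7*(-5 + Z)/(5*Z))
z(x) = x + x*(7/5 - 7/x) (z(x) = (7/5 - 7/x)*x + x = x*(7/5 - 7/x) + x = x + x*(7/5 - 7/x))
sqrt(h + z(25)) = sqrt(73 + (-7 + (12/5)*25)) = sqrt(73 + (-7 + 60)) = sqrt(73 + 53) = sqrt(126) = 3*sqrt(14)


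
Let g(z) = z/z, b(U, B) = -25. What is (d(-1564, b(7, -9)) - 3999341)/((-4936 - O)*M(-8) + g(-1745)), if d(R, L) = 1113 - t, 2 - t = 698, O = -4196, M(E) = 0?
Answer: -3997532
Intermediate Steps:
g(z) = 1
t = -696 (t = 2 - 1*698 = 2 - 698 = -696)
d(R, L) = 1809 (d(R, L) = 1113 - 1*(-696) = 1113 + 696 = 1809)
(d(-1564, b(7, -9)) - 3999341)/((-4936 - O)*M(-8) + g(-1745)) = (1809 - 3999341)/((-4936 - 1*(-4196))*0 + 1) = -3997532/((-4936 + 4196)*0 + 1) = -3997532/(-740*0 + 1) = -3997532/(0 + 1) = -3997532/1 = -3997532*1 = -3997532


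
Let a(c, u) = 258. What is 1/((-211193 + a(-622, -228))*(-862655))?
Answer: 1/181964132425 ≈ 5.4956e-12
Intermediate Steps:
1/((-211193 + a(-622, -228))*(-862655)) = 1/((-211193 + 258)*(-862655)) = -1/862655/(-210935) = -1/210935*(-1/862655) = 1/181964132425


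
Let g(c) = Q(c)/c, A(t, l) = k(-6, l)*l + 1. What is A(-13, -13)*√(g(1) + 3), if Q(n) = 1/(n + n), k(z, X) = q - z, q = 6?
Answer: -155*√14/2 ≈ -289.98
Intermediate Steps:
k(z, X) = 6 - z
A(t, l) = 1 + 12*l (A(t, l) = (6 - 1*(-6))*l + 1 = (6 + 6)*l + 1 = 12*l + 1 = 1 + 12*l)
Q(n) = 1/(2*n)
g(c) = 1/(2*c²) (g(c) = (1/(2*c))/c = 1/(2*c²))
A(-13, -13)*√(g(1) + 3) = (1 + 12*(-13))*√((½)/1² + 3) = (1 - 156)*√((½)*1 + 3) = -155*√(½ + 3) = -155*√14/2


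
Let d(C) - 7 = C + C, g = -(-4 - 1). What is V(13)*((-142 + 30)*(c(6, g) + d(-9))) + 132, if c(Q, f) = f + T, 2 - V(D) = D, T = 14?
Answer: 9988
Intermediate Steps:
g = 5 (g = -1*(-5) = 5)
d(C) = 7 + 2*C (d(C) = 7 + (C + C) = 7 + 2*C)
V(D) = 2 - D
c(Q, f) = 14 + f (c(Q, f) = f + 14 = 14 + f)
V(13)*((-142 + 30)*(c(6, g) + d(-9))) + 132 = (2 - 1*13)*((-142 + 30)*((14 + 5) + (7 + 2*(-9)))) + 132 = (2 - 13)*(-112*(19 + (7 - 18))) + 132 = -(-1232)*(19 - 11) + 132 = -(-1232)*8 + 132 = -11*(-896) + 132 = 9856 + 132 = 9988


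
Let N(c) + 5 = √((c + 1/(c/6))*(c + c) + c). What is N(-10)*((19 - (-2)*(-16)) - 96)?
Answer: 545 - 109*√202 ≈ -1004.2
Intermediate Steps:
N(c) = -5 + √(c + 2*c*(c + 6/c)) (N(c) = -5 + √((c + 1/(c/6))*(c + c) + c) = -5 + √((c + 1/(c*(⅙)))*(2*c) + c) = -5 + √((c + 1/(c/6))*(2*c) + c) = -5 + √((c + 6/c)*(2*c) + c) = -5 + √(2*c*(c + 6/c) + c) = -5 + √(c + 2*c*(c + 6/c)))
N(-10)*((19 - (-2)*(-16)) - 96) = (-5 + √(12 - 10 + 2*(-10)²))*((19 - (-2)*(-16)) - 96) = (-5 + √(12 - 10 + 2*100))*((19 - 1*32) - 96) = (-5 + √(12 - 10 + 200))*((19 - 32) - 96) = (-5 + √202)*(-13 - 96) = (-5 + √202)*(-109) = 545 - 109*√202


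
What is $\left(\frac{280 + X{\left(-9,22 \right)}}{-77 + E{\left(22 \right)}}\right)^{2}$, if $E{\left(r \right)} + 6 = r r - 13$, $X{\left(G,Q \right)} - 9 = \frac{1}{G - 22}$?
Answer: $\frac{20061441}{36168196} \approx 0.55467$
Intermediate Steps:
$X{\left(G,Q \right)} = 9 + \frac{1}{-22 + G}$ ($X{\left(G,Q \right)} = 9 + \frac{1}{G - 22} = 9 + \frac{1}{-22 + G}$)
$E{\left(r \right)} = -19 + r^{2}$ ($E{\left(r \right)} = -6 + \left(r r - 13\right) = -6 + \left(r^{2} - 13\right) = -6 + \left(-13 + r^{2}\right) = -19 + r^{2}$)
$\left(\frac{280 + X{\left(-9,22 \right)}}{-77 + E{\left(22 \right)}}\right)^{2} = \left(\frac{280 + \frac{-197 + 9 \left(-9\right)}{-22 - 9}}{-77 - \left(19 - 22^{2}\right)}\right)^{2} = \left(\frac{280 + \frac{-197 - 81}{-31}}{-77 + \left(-19 + 484\right)}\right)^{2} = \left(\frac{280 - - \frac{278}{31}}{-77 + 465}\right)^{2} = \left(\frac{280 + \frac{278}{31}}{388}\right)^{2} = \left(\frac{8958}{31} \cdot \frac{1}{388}\right)^{2} = \left(\frac{4479}{6014}\right)^{2} = \frac{20061441}{36168196}$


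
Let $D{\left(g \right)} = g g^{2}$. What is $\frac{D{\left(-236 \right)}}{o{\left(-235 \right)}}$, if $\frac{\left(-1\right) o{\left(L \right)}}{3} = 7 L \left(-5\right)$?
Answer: $\frac{13144256}{24675} \approx 532.7$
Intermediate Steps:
$D{\left(g \right)} = g^{3}$
$o{\left(L \right)} = 105 L$ ($o{\left(L \right)} = - 3 \cdot 7 L \left(-5\right) = - 3 \left(- 35 L\right) = 105 L$)
$\frac{D{\left(-236 \right)}}{o{\left(-235 \right)}} = \frac{\left(-236\right)^{3}}{105 \left(-235\right)} = - \frac{13144256}{-24675} = \left(-13144256\right) \left(- \frac{1}{24675}\right) = \frac{13144256}{24675}$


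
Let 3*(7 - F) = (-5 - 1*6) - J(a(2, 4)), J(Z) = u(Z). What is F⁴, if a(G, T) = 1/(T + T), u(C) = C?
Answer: 4362470401/331776 ≈ 13149.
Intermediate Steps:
a(G, T) = 1/(2*T)
J(Z) = Z
F = 257/24 (F = 7 - ((-5 - 1*6) - 1/(2*4))/3 = 7 - ((-5 - 6) - 1/(2*4))/3 = 7 - (-11 - 1*⅛)/3 = 7 - (-11 - ⅛)/3 = 7 - ⅓*(-89/8) = 7 + 89/24 = 257/24 ≈ 10.708)
F⁴ = (257/24)⁴ = 4362470401/331776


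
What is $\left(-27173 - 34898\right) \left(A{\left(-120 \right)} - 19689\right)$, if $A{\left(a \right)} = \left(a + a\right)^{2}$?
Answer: $-2353173681$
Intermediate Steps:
$A{\left(a \right)} = 4 a^{2}$ ($A{\left(a \right)} = \left(2 a\right)^{2} = 4 a^{2}$)
$\left(-27173 - 34898\right) \left(A{\left(-120 \right)} - 19689\right) = \left(-27173 - 34898\right) \left(4 \left(-120\right)^{2} - 19689\right) = - 62071 \left(4 \cdot 14400 - 19689\right) = - 62071 \left(57600 - 19689\right) = \left(-62071\right) 37911 = -2353173681$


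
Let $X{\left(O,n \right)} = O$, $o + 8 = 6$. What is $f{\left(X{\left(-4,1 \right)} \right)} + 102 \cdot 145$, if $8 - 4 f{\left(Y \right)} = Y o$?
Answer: $14790$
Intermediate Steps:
$o = -2$ ($o = -8 + 6 = -2$)
$f{\left(Y \right)} = 2 + \frac{Y}{2}$ ($f{\left(Y \right)} = 2 - \frac{Y \left(-2\right)}{4} = 2 - \frac{\left(-2\right) Y}{4} = 2 + \frac{Y}{2}$)
$f{\left(X{\left(-4,1 \right)} \right)} + 102 \cdot 145 = \left(2 + \frac{1}{2} \left(-4\right)\right) + 102 \cdot 145 = \left(2 - 2\right) + 14790 = 0 + 14790 = 14790$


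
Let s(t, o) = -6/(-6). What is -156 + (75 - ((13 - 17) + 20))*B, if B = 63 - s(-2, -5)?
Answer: 3502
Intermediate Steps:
s(t, o) = 1 (s(t, o) = -6*(-1/6) = 1)
B = 62 (B = 63 - 1*1 = 63 - 1 = 62)
-156 + (75 - ((13 - 17) + 20))*B = -156 + (75 - ((13 - 17) + 20))*62 = -156 + (75 - (-4 + 20))*62 = -156 + (75 - 1*16)*62 = -156 + (75 - 16)*62 = -156 + 59*62 = -156 + 3658 = 3502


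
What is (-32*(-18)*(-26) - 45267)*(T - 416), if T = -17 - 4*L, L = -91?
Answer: 4156767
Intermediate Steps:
T = 347 (T = -17 - 4*(-91) = -17 + 364 = 347)
(-32*(-18)*(-26) - 45267)*(T - 416) = (-32*(-18)*(-26) - 45267)*(347 - 416) = (576*(-26) - 45267)*(-69) = (-14976 - 45267)*(-69) = -60243*(-69) = 4156767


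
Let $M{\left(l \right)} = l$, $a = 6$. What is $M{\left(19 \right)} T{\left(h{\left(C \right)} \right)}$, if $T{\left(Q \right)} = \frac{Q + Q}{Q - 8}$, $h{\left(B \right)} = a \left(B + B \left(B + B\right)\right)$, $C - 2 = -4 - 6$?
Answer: $\frac{3420}{89} \approx 38.427$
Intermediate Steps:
$C = -8$ ($C = 2 - 10 = -8$)
$h{\left(B \right)} = 6 B + 12 B^{2}$ ($h{\left(B \right)} = 6 \left(B + B \left(B + B\right)\right) = 6 \left(B + B 2 B\right) = 6 \left(B + 2 B^{2}\right) = 6 B + 12 B^{2}$)
$T{\left(Q \right)} = \frac{2 Q}{-8 + Q}$
$M{\left(19 \right)} T{\left(h{\left(C \right)} \right)} = 19 \frac{2 \cdot 6 \left(-8\right) \left(1 + 2 \left(-8\right)\right)}{-8 + 6 \left(-8\right) \left(1 + 2 \left(-8\right)\right)} = 19 \frac{2 \cdot 6 \left(-8\right) \left(1 - 16\right)}{-8 + 6 \left(-8\right) \left(1 - 16\right)} = 19 \frac{2 \cdot 6 \left(-8\right) \left(-15\right)}{-8 + 6 \left(-8\right) \left(-15\right)} = 19 \cdot 2 \cdot 720 \frac{1}{-8 + 720} = 19 \cdot 2 \cdot 720 \cdot \frac{1}{712} = 19 \cdot \frac{180}{89} = \frac{3420}{89}$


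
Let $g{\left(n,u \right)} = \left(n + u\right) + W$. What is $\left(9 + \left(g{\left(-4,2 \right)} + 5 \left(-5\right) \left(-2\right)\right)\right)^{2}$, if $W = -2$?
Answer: $3025$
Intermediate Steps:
$g{\left(n,u \right)} = -2 + n + u$ ($g{\left(n,u \right)} = \left(n + u\right) - 2 = -2 + n + u$)
$\left(9 + \left(g{\left(-4,2 \right)} + 5 \left(-5\right) \left(-2\right)\right)\right)^{2} = \left(9 + \left(\left(-2 - 4 + 2\right) + 5 \left(-5\right) \left(-2\right)\right)\right)^{2} = \left(9 - -46\right)^{2} = \left(9 + \left(-4 + 50\right)\right)^{2} = \left(9 + 46\right)^{2} = 55^{2} = 3025$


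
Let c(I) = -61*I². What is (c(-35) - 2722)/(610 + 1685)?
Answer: -77447/2295 ≈ -33.746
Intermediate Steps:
(c(-35) - 2722)/(610 + 1685) = (-61*(-35)² - 2722)/(610 + 1685) = (-61*1225 - 2722)/2295 = (-74725 - 2722)*(1/2295) = -77447*1/2295 = -77447/2295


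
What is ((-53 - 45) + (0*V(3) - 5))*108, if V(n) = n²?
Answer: -11124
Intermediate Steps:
((-53 - 45) + (0*V(3) - 5))*108 = ((-53 - 45) + (0*3² - 5))*108 = (-98 + (0*9 - 5))*108 = (-98 + (0 - 5))*108 = (-98 - 5)*108 = -103*108 = -11124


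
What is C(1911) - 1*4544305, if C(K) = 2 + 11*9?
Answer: -4544204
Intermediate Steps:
C(K) = 101 (C(K) = 2 + 99 = 101)
C(1911) - 1*4544305 = 101 - 1*4544305 = 101 - 4544305 = -4544204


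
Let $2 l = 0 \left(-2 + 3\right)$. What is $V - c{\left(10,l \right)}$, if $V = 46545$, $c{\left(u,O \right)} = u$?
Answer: $46535$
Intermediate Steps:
$l = 0$ ($l = \frac{0 \left(-2 + 3\right)}{2} = \frac{0 \cdot 1}{2} = \frac{1}{2} \cdot 0 = 0$)
$V - c{\left(10,l \right)} = 46545 - 10 = 46535$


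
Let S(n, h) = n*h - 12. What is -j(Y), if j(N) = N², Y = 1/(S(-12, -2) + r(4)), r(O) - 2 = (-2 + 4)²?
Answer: -1/324 ≈ -0.0030864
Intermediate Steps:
r(O) = 6 (r(O) = 2 + (-2 + 4)² = 2 + 2² = 2 + 4 = 6)
S(n, h) = -12 + h*n (S(n, h) = h*n - 12 = -12 + h*n)
Y = 1/18 (Y = 1/((-12 - 2*(-12)) + 6) = 1/((-12 + 24) + 6) = 1/(12 + 6) = 1/18 ≈ 0.055556)
-j(Y) = -(1/18)² = -1*1/324 = -1/324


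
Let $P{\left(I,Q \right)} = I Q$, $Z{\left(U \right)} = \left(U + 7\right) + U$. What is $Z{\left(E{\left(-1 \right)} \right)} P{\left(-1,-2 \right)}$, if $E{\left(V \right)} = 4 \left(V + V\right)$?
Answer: $-18$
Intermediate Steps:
$E{\left(V \right)} = 8 V$ ($E{\left(V \right)} = 4 \cdot 2 V = 8 V$)
$Z{\left(U \right)} = 7 + 2 U$ ($Z{\left(U \right)} = \left(7 + U\right) + U = 7 + 2 U$)
$Z{\left(E{\left(-1 \right)} \right)} P{\left(-1,-2 \right)} = \left(7 + 2 \cdot 8 \left(-1\right)\right) \left(\left(-1\right) \left(-2\right)\right) = \left(7 + 2 \left(-8\right)\right) 2 = \left(7 - 16\right) 2 = \left(-9\right) 2 = -18$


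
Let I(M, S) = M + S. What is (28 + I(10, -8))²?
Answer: 900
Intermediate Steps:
(28 + I(10, -8))² = (28 + (10 - 8))² = (28 + 2)² = 30² = 900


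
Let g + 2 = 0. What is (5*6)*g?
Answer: -60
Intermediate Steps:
g = -2 (g = -2 + 0 = -2)
(5*6)*g = (5*6)*(-2) = 30*(-2) = -60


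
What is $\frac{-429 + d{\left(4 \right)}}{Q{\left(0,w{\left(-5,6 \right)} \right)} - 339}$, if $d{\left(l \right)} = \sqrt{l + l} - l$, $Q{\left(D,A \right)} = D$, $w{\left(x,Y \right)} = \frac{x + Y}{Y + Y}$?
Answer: $\frac{433}{339} - \frac{2 \sqrt{2}}{339} \approx 1.2689$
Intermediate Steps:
$w{\left(x,Y \right)} = \frac{Y + x}{2 Y}$
$d{\left(l \right)} = - l + \sqrt{2} \sqrt{l}$ ($d{\left(l \right)} = \sqrt{2 l} - l = \sqrt{2} \sqrt{l} - l = - l + \sqrt{2} \sqrt{l}$)
$\frac{-429 + d{\left(4 \right)}}{Q{\left(0,w{\left(-5,6 \right)} \right)} - 339} = \frac{-429 - \left(4 - \sqrt{2} \sqrt{4}\right)}{0 - 339} = \frac{-429 - \left(4 - \sqrt{2} \cdot 2\right)}{-339} = \left(-429 - \left(4 - 2 \sqrt{2}\right)\right) \left(- \frac{1}{339}\right) = \left(-433 + 2 \sqrt{2}\right) \left(- \frac{1}{339}\right) = \frac{433}{339} - \frac{2 \sqrt{2}}{339}$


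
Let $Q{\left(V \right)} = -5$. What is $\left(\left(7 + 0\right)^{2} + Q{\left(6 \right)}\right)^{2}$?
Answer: $1936$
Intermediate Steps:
$\left(\left(7 + 0\right)^{2} + Q{\left(6 \right)}\right)^{2} = \left(\left(7 + 0\right)^{2} - 5\right)^{2} = \left(7^{2} - 5\right)^{2} = \left(49 - 5\right)^{2} = 44^{2} = 1936$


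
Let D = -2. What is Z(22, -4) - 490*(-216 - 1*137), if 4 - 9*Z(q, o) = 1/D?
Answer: 345941/2 ≈ 1.7297e+5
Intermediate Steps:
Z(q, o) = 1/2 (Z(q, o) = 4/9 - 1/9/(-2) = 4/9 - 1/9*(-1/2) = 4/9 + 1/18 = 1/2)
Z(22, -4) - 490*(-216 - 1*137) = 1/2 - 490*(-216 - 1*137) = 1/2 - 490*(-216 - 137) = 1/2 - 490*(-353) = 1/2 + 172970 = 345941/2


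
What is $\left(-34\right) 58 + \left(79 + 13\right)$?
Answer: $-1880$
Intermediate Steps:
$\left(-34\right) 58 + \left(79 + 13\right) = -1972 + 92 = -1880$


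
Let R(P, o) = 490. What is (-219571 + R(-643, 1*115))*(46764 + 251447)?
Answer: -65332364091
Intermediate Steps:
(-219571 + R(-643, 1*115))*(46764 + 251447) = (-219571 + 490)*(46764 + 251447) = -219081*298211 = -65332364091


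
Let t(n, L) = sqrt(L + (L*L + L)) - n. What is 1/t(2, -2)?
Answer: -1/2 ≈ -0.50000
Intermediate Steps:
t(n, L) = sqrt(L**2 + 2*L) - n (t(n, L) = sqrt(L + (L**2 + L)) - n = sqrt(L + (L + L**2)) - n = sqrt(L**2 + 2*L) - n)
1/t(2, -2) = 1/(sqrt(-2*(2 - 2)) - 1*2) = 1/(sqrt(-2*0) - 2) = 1/(sqrt(0) - 2) = 1/(0 - 2) = 1/(-2) = -1/2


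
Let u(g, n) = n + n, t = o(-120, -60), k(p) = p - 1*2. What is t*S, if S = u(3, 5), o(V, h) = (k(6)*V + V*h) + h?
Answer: 66600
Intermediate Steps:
k(p) = -2 + p (k(p) = p - 2 = -2 + p)
o(V, h) = h + 4*V + V*h (o(V, h) = ((-2 + 6)*V + V*h) + h = (4*V + V*h) + h = h + 4*V + V*h)
t = 6660 (t = -60 + 4*(-120) - 120*(-60) = -60 - 480 + 7200 = 6660)
u(g, n) = 2*n
S = 10 (S = 2*5 = 10)
t*S = 6660*10 = 66600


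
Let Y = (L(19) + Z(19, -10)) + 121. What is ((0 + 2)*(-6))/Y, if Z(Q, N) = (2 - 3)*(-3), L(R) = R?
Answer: -12/143 ≈ -0.083916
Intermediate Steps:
Z(Q, N) = 3 (Z(Q, N) = -1*(-3) = 3)
Y = 143 (Y = (19 + 3) + 121 = 22 + 121 = 143)
((0 + 2)*(-6))/Y = ((0 + 2)*(-6))/143 = (2*(-6))*(1/143) = -12*1/143 = -12/143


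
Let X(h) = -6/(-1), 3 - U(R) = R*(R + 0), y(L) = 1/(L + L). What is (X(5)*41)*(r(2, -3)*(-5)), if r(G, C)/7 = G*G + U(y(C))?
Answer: -360185/6 ≈ -60031.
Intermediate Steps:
y(L) = 1/(2*L)
U(R) = 3 - R² (U(R) = 3 - R*(R + 0) = 3 - R*R = 3 - R²)
X(h) = 6 (X(h) = -6*(-1) = 6)
r(G, C) = 21 + 7*G² - 7/(4*C²) (r(G, C) = 7*(G*G + (3 - (1/(2*C))²)) = 7*(G² + (3 - 1/(4*C²))) = 7*(3 + G² - 1/(4*C²)) = 21 + 7*G² - 7/(4*C²))
(X(5)*41)*(r(2, -3)*(-5)) = (6*41)*((21 + 7*2² - 7/4/(-3)²)*(-5)) = 246*((21 + 7*4 - 7/4*⅑)*(-5)) = 246*((21 + 28 - 7/36)*(-5)) = 246*((1757/36)*(-5)) = 246*(-8785/36) = -360185/6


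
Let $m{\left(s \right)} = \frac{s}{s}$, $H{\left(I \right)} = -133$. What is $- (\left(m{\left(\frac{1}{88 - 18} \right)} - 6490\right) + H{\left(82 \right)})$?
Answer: $6622$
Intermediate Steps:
$m{\left(s \right)} = 1$
$- (\left(m{\left(\frac{1}{88 - 18} \right)} - 6490\right) + H{\left(82 \right)}) = - (\left(1 - 6490\right) - 133) = - (-6489 - 133) = \left(-1\right) \left(-6622\right) = 6622$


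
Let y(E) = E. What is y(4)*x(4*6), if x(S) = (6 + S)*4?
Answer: 480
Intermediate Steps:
x(S) = 24 + 4*S
y(4)*x(4*6) = 4*(24 + 4*(4*6)) = 4*(24 + 4*24) = 4*(24 + 96) = 4*120 = 480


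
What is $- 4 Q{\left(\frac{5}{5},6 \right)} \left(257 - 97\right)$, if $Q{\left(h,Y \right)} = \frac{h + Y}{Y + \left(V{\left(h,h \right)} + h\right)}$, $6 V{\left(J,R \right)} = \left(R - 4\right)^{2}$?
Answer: $- \frac{8960}{17} \approx -527.06$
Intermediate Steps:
$V{\left(J,R \right)} = \frac{\left(-4 + R\right)^{2}}{6}$ ($V{\left(J,R \right)} = \frac{\left(R - 4\right)^{2}}{6} = \frac{\left(-4 + R\right)^{2}}{6}$)
$Q{\left(h,Y \right)} = \frac{Y + h}{Y + h + \frac{\left(-4 + h\right)^{2}}{6}}$ ($Q{\left(h,Y \right)} = \frac{h + Y}{Y + \left(\frac{\left(-4 + h\right)^{2}}{6} + h\right)} = \frac{Y + h}{Y + \left(h + \frac{\left(-4 + h\right)^{2}}{6}\right)} = \frac{Y + h}{Y + h + \frac{\left(-4 + h\right)^{2}}{6}}$)
$- 4 Q{\left(\frac{5}{5},6 \right)} \left(257 - 97\right) = - 4 \frac{6 \left(6 + \frac{5}{5}\right)}{\left(-4 + \frac{5}{5}\right)^{2} + 6 \cdot 6 + 6 \cdot \frac{5}{5}} \left(257 - 97\right) = - 4 \frac{6 \left(6 + 5 \cdot \frac{1}{5}\right)}{\left(-4 + 5 \cdot \frac{1}{5}\right)^{2} + 36 + 6 \cdot 5 \cdot \frac{1}{5}} \left(257 - 97\right) = - 4 \frac{6 \left(6 + 1\right)}{\left(-4 + 1\right)^{2} + 36 + 6 \cdot 1} \left(257 - 97\right) = - 4 \cdot 6 \frac{1}{\left(-3\right)^{2} + 36 + 6} \cdot 7 \cdot 160 = - 4 \cdot 6 \frac{1}{9 + 36 + 6} \cdot 7 \cdot 160 = - 4 \cdot 6 \cdot \frac{1}{51} \cdot 7 \cdot 160 = \left(-4\right) \frac{14}{17} \cdot 160 = \left(- \frac{56}{17}\right) 160 = - \frac{8960}{17}$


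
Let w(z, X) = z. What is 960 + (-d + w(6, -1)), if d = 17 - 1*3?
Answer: 952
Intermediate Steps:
d = 14 (d = 17 - 3 = 14)
960 + (-d + w(6, -1)) = 960 + (-1*14 + 6) = 960 + (-14 + 6) = 960 - 8 = 952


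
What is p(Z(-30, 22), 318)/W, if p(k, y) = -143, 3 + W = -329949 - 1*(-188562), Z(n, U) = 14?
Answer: 143/141390 ≈ 0.0010114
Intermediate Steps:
W = -141390 (W = -3 + (-329949 - 1*(-188562)) = -3 + (-329949 + 188562) = -3 - 141387 = -141390)
p(Z(-30, 22), 318)/W = -143/(-141390) = -143*(-1/141390) = 143/141390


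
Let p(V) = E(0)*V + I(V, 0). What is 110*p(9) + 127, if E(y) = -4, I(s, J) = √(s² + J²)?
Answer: -2843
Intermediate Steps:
I(s, J) = √(J² + s²)
p(V) = √(V²) - 4*V (p(V) = -4*V + √(0² + V²) = -4*V + √(0 + V²) = -4*V + √(V²) = √(V²) - 4*V)
110*p(9) + 127 = 110*(√(9²) - 4*9) + 127 = 110*(√81 - 36) + 127 = 110*(9 - 36) + 127 = 110*(-27) + 127 = -2970 + 127 = -2843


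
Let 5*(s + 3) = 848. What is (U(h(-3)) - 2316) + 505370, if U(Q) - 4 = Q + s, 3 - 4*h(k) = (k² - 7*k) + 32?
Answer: 10064197/20 ≈ 5.0321e+5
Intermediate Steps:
s = 833/5 (s = -3 + (⅕)*848 = -3 + 848/5 = 833/5 ≈ 166.60)
h(k) = -29/4 - k²/4 + 7*k/4 (h(k) = ¾ - ((k² - 7*k) + 32)/4 = ¾ - (32 + k² - 7*k)/4 = ¾ + (-8 - k²/4 + 7*k/4) = -29/4 - k²/4 + 7*k/4)
U(Q) = 853/5 + Q (U(Q) = 4 + (Q + 833/5) = 4 + (833/5 + Q) = 853/5 + Q)
(U(h(-3)) - 2316) + 505370 = ((853/5 + (-29/4 - ¼*(-3)² + (7/4)*(-3))) - 2316) + 505370 = ((853/5 + (-29/4 - ¼*9 - 21/4)) - 2316) + 505370 = ((853/5 + (-29/4 - 9/4 - 21/4)) - 2316) + 505370 = ((853/5 - 59/4) - 2316) + 505370 = (3117/20 - 2316) + 505370 = -43203/20 + 505370 = 10064197/20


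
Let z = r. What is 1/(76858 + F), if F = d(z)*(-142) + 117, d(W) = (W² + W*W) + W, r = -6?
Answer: 1/67603 ≈ 1.4792e-5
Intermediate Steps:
z = -6
d(W) = W + 2*W² (d(W) = (W² + W²) + W = 2*W² + W = W + 2*W²)
F = -9255 (F = -6*(1 + 2*(-6))*(-142) + 117 = -6*(1 - 12)*(-142) + 117 = -6*(-11)*(-142) + 117 = 66*(-142) + 117 = -9372 + 117 = -9255)
1/(76858 + F) = 1/(76858 - 9255) = 1/67603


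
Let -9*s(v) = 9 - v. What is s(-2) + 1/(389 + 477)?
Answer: -9517/7794 ≈ -1.2211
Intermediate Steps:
s(v) = -1 + v/9 (s(v) = -(9 - v)/9 = -1 + v/9)
s(-2) + 1/(389 + 477) = (-1 + (1/9)*(-2)) + 1/(389 + 477) = (-1 - 2/9) + 1/866 = -11/9 + 1/866 = -9517/7794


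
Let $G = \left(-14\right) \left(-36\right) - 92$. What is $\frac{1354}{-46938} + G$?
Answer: $\frac{9668551}{23469} \approx 411.97$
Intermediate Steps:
$G = 412$ ($G = 504 - 92 = 412$)
$\frac{1354}{-46938} + G = \frac{1354}{-46938} + 412 = 1354 \left(- \frac{1}{46938}\right) + 412 = - \frac{677}{23469} + 412 = \frac{9668551}{23469}$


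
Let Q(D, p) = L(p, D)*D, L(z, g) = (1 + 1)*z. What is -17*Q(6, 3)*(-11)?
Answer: 6732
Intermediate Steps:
L(z, g) = 2*z
Q(D, p) = 2*D*p (Q(D, p) = (2*p)*D = 2*D*p)
-17*Q(6, 3)*(-11) = -34*6*3*(-11) = -17*36*(-11) = -612*(-11) = 6732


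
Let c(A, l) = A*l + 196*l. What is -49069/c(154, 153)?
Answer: -49069/53550 ≈ -0.91632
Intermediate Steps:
c(A, l) = 196*l + A*l
-49069/c(154, 153) = -49069*1/(153*(196 + 154)) = -49069/(153*350) = -49069/53550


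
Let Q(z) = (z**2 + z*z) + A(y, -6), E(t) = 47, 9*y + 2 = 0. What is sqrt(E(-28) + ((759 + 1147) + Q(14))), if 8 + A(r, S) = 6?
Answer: sqrt(2343) ≈ 48.405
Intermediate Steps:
y = -2/9 (y = -2/9 + (1/9)*0 = -2/9 + 0 = -2/9 ≈ -0.22222)
A(r, S) = -2 (A(r, S) = -8 + 6 = -2)
Q(z) = -2 + 2*z**2 (Q(z) = (z**2 + z*z) - 2 = (z**2 + z**2) - 2 = 2*z**2 - 2 = -2 + 2*z**2)
sqrt(E(-28) + ((759 + 1147) + Q(14))) = sqrt(47 + ((759 + 1147) + (-2 + 2*14**2))) = sqrt(47 + (1906 + (-2 + 2*196))) = sqrt(47 + (1906 + (-2 + 392))) = sqrt(47 + (1906 + 390)) = sqrt(47 + 2296) = sqrt(2343)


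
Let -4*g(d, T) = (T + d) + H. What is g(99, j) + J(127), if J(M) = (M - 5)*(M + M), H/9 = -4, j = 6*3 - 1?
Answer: 30968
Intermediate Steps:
j = 17 (j = 18 - 1 = 17)
H = -36 (H = 9*(-4) = -36)
g(d, T) = 9 - T/4 - d/4 (g(d, T) = -((T + d) - 36)/4 = -(-36 + T + d)/4 = 9 - T/4 - d/4)
J(M) = 2*M*(-5 + M) (J(M) = (-5 + M)*(2*M) = 2*M*(-5 + M))
g(99, j) + J(127) = (9 - 1/4*17 - 1/4*99) + 2*127*(-5 + 127) = (9 - 17/4 - 99/4) + 2*127*122 = -20 + 30988 = 30968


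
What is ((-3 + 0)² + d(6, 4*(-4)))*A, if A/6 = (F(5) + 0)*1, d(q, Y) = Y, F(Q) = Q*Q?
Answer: -1050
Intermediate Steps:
F(Q) = Q²
A = 150 (A = 6*((5² + 0)*1) = 6*((25 + 0)*1) = 6*(25*1) = 6*25 = 150)
((-3 + 0)² + d(6, 4*(-4)))*A = ((-3 + 0)² + 4*(-4))*150 = ((-3)² - 16)*150 = (9 - 16)*150 = -7*150 = -1050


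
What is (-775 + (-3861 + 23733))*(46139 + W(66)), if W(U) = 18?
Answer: 881460229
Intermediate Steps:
(-775 + (-3861 + 23733))*(46139 + W(66)) = (-775 + (-3861 + 23733))*(46139 + 18) = (-775 + 19872)*46157 = 19097*46157 = 881460229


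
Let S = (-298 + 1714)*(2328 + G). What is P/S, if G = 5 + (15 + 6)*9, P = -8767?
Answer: -8767/3571152 ≈ -0.0024550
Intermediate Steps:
G = 194 (G = 5 + 21*9 = 5 + 189 = 194)
S = 3571152 (S = (-298 + 1714)*(2328 + 194) = 1416*2522 = 3571152)
P/S = -8767/3571152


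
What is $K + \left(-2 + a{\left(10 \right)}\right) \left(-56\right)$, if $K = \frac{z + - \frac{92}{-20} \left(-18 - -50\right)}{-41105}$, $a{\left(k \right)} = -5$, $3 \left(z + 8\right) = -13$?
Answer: $\frac{241695377}{616575} \approx 392.0$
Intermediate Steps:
$z = - \frac{37}{3}$ ($z = -8 + \frac{1}{3} \left(-13\right) = -8 - \frac{13}{3} = - \frac{37}{3} \approx -12.333$)
$K = - \frac{2023}{616575}$ ($K = \frac{- \frac{37}{3} + - \frac{92}{-20} \left(-18 - -50\right)}{-41105} = \left(- \frac{37}{3} + \left(-92\right) \left(- \frac{1}{20}\right) \left(-18 + 50\right)\right) \left(- \frac{1}{41105}\right) = \left(- \frac{37}{3} + \frac{23}{5} \cdot 32\right) \left(- \frac{1}{41105}\right) = \left(- \frac{37}{3} + \frac{736}{5}\right) \left(- \frac{1}{41105}\right) = \frac{2023}{15} \left(- \frac{1}{41105}\right) = - \frac{2023}{616575} \approx -0.003281$)
$K + \left(-2 + a{\left(10 \right)}\right) \left(-56\right) = - \frac{2023}{616575} + \left(-2 - 5\right) \left(-56\right) = - \frac{2023}{616575} - -392 = - \frac{2023}{616575} + 392 = \frac{241695377}{616575}$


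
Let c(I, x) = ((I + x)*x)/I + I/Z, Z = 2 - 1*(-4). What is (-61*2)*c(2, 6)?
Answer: -8906/3 ≈ -2968.7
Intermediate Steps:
Z = 6 (Z = 2 + 4 = 6)
c(I, x) = I/6 + x*(I + x)/I (c(I, x) = ((I + x)*x)/I + I/6 = (x*(I + x))/I + I*(⅙) = x*(I + x)/I + I/6 = I/6 + x*(I + x)/I)
(-61*2)*c(2, 6) = (-61*2)*(6 + (⅙)*2 + 6²/2) = -122*(6 + ⅓ + (½)*36) = -122*(6 + ⅓ + 18) = -122*73/3 = -8906/3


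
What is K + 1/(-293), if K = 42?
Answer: 12305/293 ≈ 41.997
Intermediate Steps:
K + 1/(-293) = 42 + 1/(-293) = 42 - 1/293 = 12305/293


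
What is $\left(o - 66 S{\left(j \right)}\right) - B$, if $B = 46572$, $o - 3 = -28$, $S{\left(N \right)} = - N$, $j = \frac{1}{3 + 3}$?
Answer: $-46586$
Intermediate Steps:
$j = \frac{1}{6} \approx 0.16667$
$o = -25$ ($o = 3 - 28 = -25$)
$\left(o - 66 S{\left(j \right)}\right) - B = \left(-25 - 66 \left(\left(-1\right) \frac{1}{6}\right)\right) - 46572 = \left(-25 - -11\right) - 46572 = \left(-25 + 11\right) - 46572 = -14 - 46572 = -46586$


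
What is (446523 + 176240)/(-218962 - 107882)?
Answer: -622763/326844 ≈ -1.9054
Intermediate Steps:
(446523 + 176240)/(-218962 - 107882) = 622763/(-326844) = 622763*(-1/326844) = -622763/326844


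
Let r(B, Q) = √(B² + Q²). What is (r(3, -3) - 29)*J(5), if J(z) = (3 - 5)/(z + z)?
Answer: 29/5 - 3*√2/5 ≈ 4.9515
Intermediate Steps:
J(z) = -1/z (J(z) = -2*1/(2*z) = -1/z)
(r(3, -3) - 29)*J(5) = (√(3² + (-3)²) - 29)*(-1/5) = (√(9 + 9) - 29)*(-1*⅕) = (√18 - 29)*(-⅕) = (3*√2 - 29)*(-⅕) = (-29 + 3*√2)*(-⅕) = 29/5 - 3*√2/5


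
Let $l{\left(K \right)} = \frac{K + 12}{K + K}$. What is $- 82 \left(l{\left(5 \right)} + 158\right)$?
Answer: $- \frac{65477}{5} \approx -13095.0$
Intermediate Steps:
$l{\left(K \right)} = \frac{12 + K}{2 K}$
$- 82 \left(l{\left(5 \right)} + 158\right) = - 82 \left(\frac{12 + 5}{2 \cdot 5} + 158\right) = - 82 \left(\frac{1}{2} \cdot \frac{1}{5} \cdot 17 + 158\right) = - 82 \left(\frac{17}{10} + 158\right) = \left(-82\right) \frac{1597}{10} = - \frac{65477}{5}$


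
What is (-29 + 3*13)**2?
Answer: 100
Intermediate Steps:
(-29 + 3*13)**2 = (-29 + 39)**2 = 10**2 = 100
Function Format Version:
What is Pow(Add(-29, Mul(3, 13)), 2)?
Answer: 100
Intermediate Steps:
Pow(Add(-29, Mul(3, 13)), 2) = Pow(Add(-29, 39), 2) = Pow(10, 2) = 100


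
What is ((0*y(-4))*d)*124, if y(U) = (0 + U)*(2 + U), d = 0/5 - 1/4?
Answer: 0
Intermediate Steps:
d = -¼ (d = 0*(⅕) - 1*¼ = 0 - ¼ = -¼ ≈ -0.25000)
y(U) = U*(2 + U)
((0*y(-4))*d)*124 = ((0*(-4*(2 - 4)))*(-¼))*124 = ((0*(-4*(-2)))*(-¼))*124 = ((0*8)*(-¼))*124 = (0*(-¼))*124 = 0*124 = 0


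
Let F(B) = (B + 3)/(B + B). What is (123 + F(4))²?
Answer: 982081/64 ≈ 15345.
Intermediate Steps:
F(B) = (3 + B)/(2*B) (F(B) = (3 + B)/((2*B)) = (3 + B)*(1/(2*B)) = (3 + B)/(2*B))
(123 + F(4))² = (123 + (½)*(3 + 4)/4)² = (123 + (½)*(¼)*7)² = (123 + 7/8)² = (991/8)² = 982081/64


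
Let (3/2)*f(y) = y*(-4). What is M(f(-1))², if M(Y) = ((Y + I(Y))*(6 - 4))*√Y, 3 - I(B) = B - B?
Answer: 9248/27 ≈ 342.52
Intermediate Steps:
I(B) = 3 (I(B) = 3 - (B - B) = 3 - 1*0 = 3 + 0 = 3)
f(y) = -8*y/3 (f(y) = 2*(y*(-4))/3 = 2*(-4*y)/3 = -8*y/3)
M(Y) = √Y*(6 + 2*Y) (M(Y) = ((Y + 3)*(6 - 4))*√Y = ((3 + Y)*2)*√Y = (6 + 2*Y)*√Y = √Y*(6 + 2*Y))
M(f(-1))² = (2*√(-8/3*(-1))*(3 - 8/3*(-1)))² = (2*√(8/3)*(3 + 8/3))² = (2*(2*√6/3)*(17/3))² = (68*√6/9)² = 9248/27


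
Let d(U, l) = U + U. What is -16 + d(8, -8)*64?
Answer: 1008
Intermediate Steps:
d(U, l) = 2*U
-16 + d(8, -8)*64 = -16 + (2*8)*64 = -16 + 16*64 = -16 + 1024 = 1008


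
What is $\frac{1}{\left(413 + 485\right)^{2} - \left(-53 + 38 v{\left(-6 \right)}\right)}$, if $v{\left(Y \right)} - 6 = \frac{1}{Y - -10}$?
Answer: $\frac{2}{1612439} \approx 1.2404 \cdot 10^{-6}$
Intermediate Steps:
$v{\left(Y \right)} = 6 + \frac{1}{10 + Y}$ ($v{\left(Y \right)} = 6 + \frac{1}{Y - -10} = 6 + \frac{1}{Y + 10} = 6 + \frac{1}{10 + Y}$)
$\frac{1}{\left(413 + 485\right)^{2} - \left(-53 + 38 v{\left(-6 \right)}\right)} = \frac{1}{\left(413 + 485\right)^{2} + \left(53 - 38 \frac{61 + 6 \left(-6\right)}{10 - 6}\right)} = \frac{1}{898^{2} + \left(53 - 38 \frac{61 - 36}{4}\right)} = \frac{1}{806404 + \left(53 - 38 \cdot \frac{1}{4} \cdot 25\right)} = \frac{1}{806404 + \left(53 - \frac{475}{2}\right)} = \frac{1}{806404 - \frac{369}{2}} = \frac{1}{\frac{1612439}{2}} = \frac{2}{1612439}$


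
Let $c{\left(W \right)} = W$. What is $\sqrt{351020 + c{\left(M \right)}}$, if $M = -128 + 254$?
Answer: $\sqrt{351146} \approx 592.58$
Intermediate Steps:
$M = 126$
$\sqrt{351020 + c{\left(M \right)}} = \sqrt{351020 + 126} = \sqrt{351146}$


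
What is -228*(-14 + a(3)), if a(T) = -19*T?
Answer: 16188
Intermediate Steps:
-228*(-14 + a(3)) = -228*(-14 - 19*3) = -228*(-14 - 57) = -228*(-71) = 16188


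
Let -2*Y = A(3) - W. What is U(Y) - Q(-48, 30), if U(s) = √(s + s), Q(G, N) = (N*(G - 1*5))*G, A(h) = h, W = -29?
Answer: -76320 + 4*I*√2 ≈ -76320.0 + 5.6569*I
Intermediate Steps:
Q(G, N) = G*N*(-5 + G) (Q(G, N) = (N*(G - 5))*G = (N*(-5 + G))*G = G*N*(-5 + G))
Y = -16 (Y = -(3 - 1*(-29))/2 = -(3 + 29)/2 = -½*32 = -16)
U(s) = √2*√s (U(s) = √(2*s) = √2*√s)
U(Y) - Q(-48, 30) = √2*√(-16) - (-48)*30*(-5 - 48) = √2*(4*I) - (-48)*30*(-53) = 4*I*√2 - 1*76320 = 4*I*√2 - 76320 = -76320 + 4*I*√2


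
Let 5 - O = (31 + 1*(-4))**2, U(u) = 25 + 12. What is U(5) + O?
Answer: -687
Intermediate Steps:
U(u) = 37
O = -724 (O = 5 - (31 + 1*(-4))**2 = 5 - (31 - 4)**2 = 5 - 1*27**2 = 5 - 1*729 = 5 - 729 = -724)
U(5) + O = 37 - 724 = -687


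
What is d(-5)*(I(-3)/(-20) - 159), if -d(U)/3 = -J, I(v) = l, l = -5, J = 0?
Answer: 0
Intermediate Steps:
I(v) = -5
d(U) = 0 (d(U) = -(-3)*0 = -3*0 = 0)
d(-5)*(I(-3)/(-20) - 159) = 0*(-5/(-20) - 159) = 0*(-1/20*(-5) - 159) = 0*(1/4 - 159) = 0*(-635/4) = 0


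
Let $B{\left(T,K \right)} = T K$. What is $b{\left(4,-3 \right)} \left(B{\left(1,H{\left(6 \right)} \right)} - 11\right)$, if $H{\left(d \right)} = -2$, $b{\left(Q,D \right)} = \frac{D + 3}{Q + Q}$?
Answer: $0$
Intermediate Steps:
$b{\left(Q,D \right)} = \frac{3 + D}{2 Q}$
$B{\left(T,K \right)} = K T$
$b{\left(4,-3 \right)} \left(B{\left(1,H{\left(6 \right)} \right)} - 11\right) = \frac{3 - 3}{2 \cdot 4} \left(\left(-2\right) 1 - 11\right) = \frac{1}{2} \cdot \frac{1}{4} \cdot 0 \left(-2 - 11\right) = 0 \left(-13\right) = 0$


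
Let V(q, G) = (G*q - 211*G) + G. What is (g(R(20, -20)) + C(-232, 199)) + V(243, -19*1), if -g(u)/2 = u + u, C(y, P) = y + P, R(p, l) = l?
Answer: -580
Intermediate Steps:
C(y, P) = P + y
V(q, G) = -210*G + G*q (V(q, G) = (-211*G + G*q) + G = -210*G + G*q)
g(u) = -4*u (g(u) = -2*(u + u) = -4*u)
(g(R(20, -20)) + C(-232, 199)) + V(243, -19*1) = (-4*(-20) + (199 - 232)) + (-19*1)*(-210 + 243) = (80 - 33) - 19*33 = 47 - 627 = -580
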